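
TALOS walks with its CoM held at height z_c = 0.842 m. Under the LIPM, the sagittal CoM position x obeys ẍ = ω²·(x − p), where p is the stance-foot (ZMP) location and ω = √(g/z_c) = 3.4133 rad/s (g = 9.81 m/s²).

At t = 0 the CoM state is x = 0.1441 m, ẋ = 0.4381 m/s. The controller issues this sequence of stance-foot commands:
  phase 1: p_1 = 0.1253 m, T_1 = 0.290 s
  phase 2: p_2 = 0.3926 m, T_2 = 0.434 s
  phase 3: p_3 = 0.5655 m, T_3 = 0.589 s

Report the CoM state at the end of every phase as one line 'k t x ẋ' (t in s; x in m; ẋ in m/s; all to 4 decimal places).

1 0.2900 0.3029 0.7452
2 0.7240 0.6406 1.0854
3 1.3130 2.0167 5.0644

phase 1: p=0.1253, T=0.290, ωT=0.989857, cosh=1.531240, sinh=1.159610; start (x,ẋ)=(0.144100, 0.438100) → end (x,ẋ)=(0.302924, 0.745248)
phase 2: p=0.3926, T=0.434, ωT=1.481372, cosh=2.313152, sinh=2.085826; start (x,ẋ)=(0.302924, 0.745248) → end (x,ẋ)=(0.640579, 1.085421)
phase 3: p=0.5655, T=0.589, ωT=2.010434, cosh=3.800243, sinh=3.666312; start (x,ẋ)=(0.640579, 1.085421) → end (x,ẋ)=(2.016695, 5.064415)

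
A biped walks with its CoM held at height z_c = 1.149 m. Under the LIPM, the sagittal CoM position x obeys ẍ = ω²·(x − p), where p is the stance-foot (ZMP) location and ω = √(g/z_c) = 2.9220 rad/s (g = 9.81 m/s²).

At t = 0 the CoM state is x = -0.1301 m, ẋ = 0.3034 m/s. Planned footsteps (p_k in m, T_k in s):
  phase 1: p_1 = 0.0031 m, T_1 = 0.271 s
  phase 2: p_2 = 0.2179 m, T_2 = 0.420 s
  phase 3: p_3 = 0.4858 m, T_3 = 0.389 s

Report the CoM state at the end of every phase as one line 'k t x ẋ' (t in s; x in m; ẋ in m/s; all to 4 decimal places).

1 0.2710 -0.0830 0.0622
2 0.6910 -0.3063 -1.2559
3 1.0800 -1.4763 -5.3936

phase 1: p=0.0031, T=0.271, ωT=0.791862, cosh=1.330252, sinh=0.877251; start (x,ẋ)=(-0.130100, 0.303400) → end (x,ẋ)=(-0.083002, 0.062163)
phase 2: p=0.2179, T=0.420, ωT=1.227240, cosh=1.852450, sinh=1.559350; start (x,ẋ)=(-0.083002, 0.062163) → end (x,ẋ)=(-0.306332, -1.255881)
phase 3: p=0.4858, T=0.389, ωT=1.136658, cosh=1.718613, sinh=1.397723; start (x,ẋ)=(-0.306332, -1.255881) → end (x,ẋ)=(-1.476312, -5.393558)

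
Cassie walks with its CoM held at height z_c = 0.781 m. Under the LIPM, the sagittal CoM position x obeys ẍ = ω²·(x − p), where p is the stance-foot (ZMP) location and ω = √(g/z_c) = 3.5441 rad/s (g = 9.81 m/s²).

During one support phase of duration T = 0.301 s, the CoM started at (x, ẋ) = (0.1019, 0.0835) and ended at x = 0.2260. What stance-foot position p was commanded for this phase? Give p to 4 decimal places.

ωT = 3.5441·0.301 = 1.066774; cosh(ωT) = 1.625053, sinh(ωT) = 1.280937
x(T) = p + (x₀−p)·cosh(ωT) + (ẋ₀/ω)·sinh(ωT) ⇒ p·(1 − cosh) = x(T) − x₀·cosh − (ẋ₀/ω)·sinh
numerator   = 0.2260 − (0.1019)·1.625053 − (0.0835/3.5441)·1.280937 = 0.030228
denominator = 1 − 1.625053 = -0.625053
p = 0.030228 / -0.625053 = -0.0484

p = -0.0484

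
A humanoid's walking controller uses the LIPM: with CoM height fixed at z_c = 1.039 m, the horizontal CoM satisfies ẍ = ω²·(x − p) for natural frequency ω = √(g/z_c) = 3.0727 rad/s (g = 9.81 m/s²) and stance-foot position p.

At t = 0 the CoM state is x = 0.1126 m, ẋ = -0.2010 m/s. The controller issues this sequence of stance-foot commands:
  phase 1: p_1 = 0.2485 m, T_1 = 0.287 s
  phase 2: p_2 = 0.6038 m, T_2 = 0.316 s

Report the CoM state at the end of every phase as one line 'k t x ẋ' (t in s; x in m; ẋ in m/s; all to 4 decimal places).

phase 1: p=0.2485, T=0.287, ωT=0.881865, cosh=1.414705, sinh=1.000695; start (x,ẋ)=(0.112600, -0.201000) → end (x,ẋ)=(-0.009219, -0.702226)
phase 2: p=0.6038, T=0.316, ωT=0.970973, cosh=1.509614, sinh=1.130899; start (x,ẋ)=(-0.009219, -0.702226) → end (x,ẋ)=(-0.580074, -3.190277)

1 0.2870 -0.0092 -0.7022
2 0.6030 -0.5801 -3.1903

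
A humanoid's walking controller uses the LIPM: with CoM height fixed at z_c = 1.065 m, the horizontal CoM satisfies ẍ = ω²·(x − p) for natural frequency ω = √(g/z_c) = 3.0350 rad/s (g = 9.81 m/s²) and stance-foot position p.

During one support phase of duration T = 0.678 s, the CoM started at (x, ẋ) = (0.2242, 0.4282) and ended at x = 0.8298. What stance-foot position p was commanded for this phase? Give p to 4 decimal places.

p = 0.2033

ωT = 3.0350·0.678 = 2.057730; cosh(ωT) = 3.977962, sinh(ωT) = 3.850218
x(T) = p + (x₀−p)·cosh(ωT) + (ẋ₀/ω)·sinh(ωT) ⇒ p·(1 − cosh) = x(T) − x₀·cosh − (ẋ₀/ω)·sinh
numerator   = 0.8298 − (0.2242)·3.977962 − (0.4282/3.0350)·3.850218 = -0.605276
denominator = 1 − 3.977962 = -2.977962
p = -0.605276 / -2.977962 = 0.2033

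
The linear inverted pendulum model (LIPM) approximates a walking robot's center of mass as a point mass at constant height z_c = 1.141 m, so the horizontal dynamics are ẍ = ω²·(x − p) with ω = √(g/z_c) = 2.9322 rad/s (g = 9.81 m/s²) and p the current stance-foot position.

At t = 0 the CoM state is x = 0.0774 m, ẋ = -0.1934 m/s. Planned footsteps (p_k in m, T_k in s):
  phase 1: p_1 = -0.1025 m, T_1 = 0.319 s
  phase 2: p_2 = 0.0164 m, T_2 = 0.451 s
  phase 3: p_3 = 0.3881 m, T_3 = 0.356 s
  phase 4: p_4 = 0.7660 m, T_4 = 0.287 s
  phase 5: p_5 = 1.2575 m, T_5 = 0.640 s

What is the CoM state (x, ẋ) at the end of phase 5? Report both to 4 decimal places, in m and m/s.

phase 1: p=-0.1025, T=0.319, ωT=0.935372, cosh=1.470300, sinh=1.077860; start (x,ẋ)=(0.077400, -0.193400) → end (x,ẋ)=(0.090914, 0.284218)
phase 2: p=0.0164, T=0.451, ωT=1.322422, cosh=2.009494, sinh=1.743005; start (x,ẋ)=(0.090914, 0.284218) → end (x,ẋ)=(0.335086, 0.951965)
phase 3: p=0.3881, T=0.356, ωT=1.043863, cosh=1.596130, sinh=1.244038; start (x,ẋ)=(0.335086, 0.951965) → end (x,ẋ)=(0.707370, 1.326076)
phase 4: p=0.7660, T=0.287, ωT=0.841541, cosh=1.375493, sinh=0.944447; start (x,ẋ)=(0.707370, 1.326076) → end (x,ẋ)=(1.112478, 1.661645)
phase 5: p=1.2575, T=0.640, ωT=1.876608, cosh=3.342211, sinh=3.189102; start (x,ẋ)=(1.112478, 1.661645) → end (x,ẋ)=(2.580035, 4.197455)

x = 2.5800, ẋ = 4.1975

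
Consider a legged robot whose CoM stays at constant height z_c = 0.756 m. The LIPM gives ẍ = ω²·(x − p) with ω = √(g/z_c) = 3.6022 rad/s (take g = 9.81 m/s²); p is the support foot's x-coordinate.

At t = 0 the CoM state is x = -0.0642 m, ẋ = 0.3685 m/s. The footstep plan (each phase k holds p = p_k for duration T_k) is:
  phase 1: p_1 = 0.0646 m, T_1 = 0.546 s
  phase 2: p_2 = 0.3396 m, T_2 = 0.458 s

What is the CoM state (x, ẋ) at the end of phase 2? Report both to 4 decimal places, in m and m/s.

phase 1: p=0.0646, T=0.546, ωT=1.966801, cosh=3.643840, sinh=3.503936; start (x,ẋ)=(-0.064200, 0.368500) → end (x,ẋ)=(-0.046279, -0.282943)
phase 2: p=0.3396, T=0.458, ωT=1.649808, cosh=2.699032, sinh=2.506946; start (x,ẋ)=(-0.046279, -0.282943) → end (x,ẋ)=(-0.898813, -4.248359)

x = -0.8988, ẋ = -4.2484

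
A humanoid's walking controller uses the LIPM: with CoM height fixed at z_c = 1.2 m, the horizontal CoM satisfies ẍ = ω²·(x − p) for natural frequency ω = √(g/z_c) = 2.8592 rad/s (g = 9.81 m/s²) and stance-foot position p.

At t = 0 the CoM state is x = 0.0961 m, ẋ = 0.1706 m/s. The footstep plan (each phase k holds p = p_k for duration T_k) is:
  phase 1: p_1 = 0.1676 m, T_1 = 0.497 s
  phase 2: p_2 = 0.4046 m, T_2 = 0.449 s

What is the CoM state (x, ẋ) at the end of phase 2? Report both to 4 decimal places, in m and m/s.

x = -0.1489, ẋ = -1.3697

phase 1: p=0.1676, T=0.497, ωT=1.421022, cosh=2.191410, sinh=1.949943; start (x,ẋ)=(0.096100, 0.170600) → end (x,ẋ)=(0.127262, -0.024778)
phase 2: p=0.4046, T=0.449, ωT=1.283781, cosh=1.943626, sinh=1.666638; start (x,ẋ)=(0.127262, -0.024778) → end (x,ẋ)=(-0.148885, -1.369746)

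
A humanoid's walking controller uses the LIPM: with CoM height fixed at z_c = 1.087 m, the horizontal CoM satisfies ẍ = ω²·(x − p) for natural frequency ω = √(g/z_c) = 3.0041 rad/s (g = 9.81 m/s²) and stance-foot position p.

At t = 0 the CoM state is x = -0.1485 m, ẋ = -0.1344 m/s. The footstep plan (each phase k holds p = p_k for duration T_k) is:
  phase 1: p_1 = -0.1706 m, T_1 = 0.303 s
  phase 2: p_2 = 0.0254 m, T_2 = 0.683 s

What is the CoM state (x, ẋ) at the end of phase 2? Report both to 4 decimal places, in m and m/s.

phase 1: p=-0.1706, T=0.303, ωT=0.910242, cosh=1.443676, sinh=1.041249; start (x,ẋ)=(-0.148500, -0.134400) → end (x,ẋ)=(-0.185279, -0.124901)
phase 2: p=0.0254, T=0.683, ωT=2.051800, cosh=3.955201, sinh=3.826697; start (x,ẋ)=(-0.185279, -0.124901) → end (x,ẋ)=(-0.966980, -2.915928)

x = -0.9670, ẋ = -2.9159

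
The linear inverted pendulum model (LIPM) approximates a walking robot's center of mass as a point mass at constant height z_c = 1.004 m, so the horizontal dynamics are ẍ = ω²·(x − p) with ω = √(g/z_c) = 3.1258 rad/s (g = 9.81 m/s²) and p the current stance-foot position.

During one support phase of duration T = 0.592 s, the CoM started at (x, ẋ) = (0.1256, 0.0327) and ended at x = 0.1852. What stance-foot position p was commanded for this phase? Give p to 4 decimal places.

ωT = 3.1258·0.592 = 1.850474; cosh(ωT) = 3.259997, sinh(ωT) = 3.102835
x(T) = p + (x₀−p)·cosh(ωT) + (ẋ₀/ω)·sinh(ωT) ⇒ p·(1 − cosh) = x(T) − x₀·cosh − (ẋ₀/ω)·sinh
numerator   = 0.1852 − (0.1256)·3.259997 − (0.0327/3.1258)·3.102835 = -0.256715
denominator = 1 − 3.259997 = -2.259997
p = -0.256715 / -2.259997 = 0.1136

p = 0.1136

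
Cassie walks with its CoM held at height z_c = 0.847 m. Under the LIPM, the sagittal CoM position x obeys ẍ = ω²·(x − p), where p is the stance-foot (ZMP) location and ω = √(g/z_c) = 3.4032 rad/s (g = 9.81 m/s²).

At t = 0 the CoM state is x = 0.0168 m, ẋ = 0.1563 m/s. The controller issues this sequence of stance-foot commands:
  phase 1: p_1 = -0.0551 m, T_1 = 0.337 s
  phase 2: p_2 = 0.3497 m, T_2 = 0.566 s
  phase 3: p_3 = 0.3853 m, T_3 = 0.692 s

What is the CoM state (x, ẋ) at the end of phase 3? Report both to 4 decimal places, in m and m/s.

x = -1.0305, ẋ = -4.7879

phase 1: p=-0.0551, T=0.337, ωT=1.146878, cosh=1.732988, sinh=1.415361; start (x,ẋ)=(0.016800, 0.156300) → end (x,ẋ)=(0.134506, 0.617191)
phase 2: p=0.3497, T=0.566, ωT=1.926211, cosh=3.504578, sinh=3.358879; start (x,ẋ)=(0.134506, 0.617191) → end (x,ẋ)=(0.204688, -0.296879)
phase 3: p=0.3853, T=0.692, ωT=2.355014, cosh=5.316586, sinh=5.221694; start (x,ẋ)=(0.204688, -0.296879) → end (x,ẋ)=(-1.030456, -4.787946)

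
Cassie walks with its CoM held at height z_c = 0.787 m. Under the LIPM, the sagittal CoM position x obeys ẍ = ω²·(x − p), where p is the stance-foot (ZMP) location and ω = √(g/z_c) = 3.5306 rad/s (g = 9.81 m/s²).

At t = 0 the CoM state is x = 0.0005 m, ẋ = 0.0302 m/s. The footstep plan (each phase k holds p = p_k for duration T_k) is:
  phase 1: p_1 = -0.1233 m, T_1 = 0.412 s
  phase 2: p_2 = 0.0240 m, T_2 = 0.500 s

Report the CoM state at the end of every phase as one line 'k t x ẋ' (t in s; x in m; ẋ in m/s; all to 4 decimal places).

1 0.4120 0.1736 0.9531
2 0.9120 1.2395 4.3641

phase 1: p=-0.1233, T=0.412, ωT=1.454607, cosh=2.258146, sinh=2.024654; start (x,ẋ)=(0.000500, 0.030200) → end (x,ẋ)=(0.173577, 0.953149)
phase 2: p=0.0240, T=0.500, ωT=1.765300, cosh=3.007230, sinh=2.836095; start (x,ẋ)=(0.173577, 0.953149) → end (x,ẋ)=(1.239467, 4.364070)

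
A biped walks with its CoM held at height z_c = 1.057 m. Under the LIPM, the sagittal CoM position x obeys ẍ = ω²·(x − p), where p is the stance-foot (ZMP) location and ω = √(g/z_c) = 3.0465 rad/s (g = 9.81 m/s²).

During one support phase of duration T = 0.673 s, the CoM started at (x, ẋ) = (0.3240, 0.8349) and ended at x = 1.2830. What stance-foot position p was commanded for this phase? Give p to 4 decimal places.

ωT = 3.0465·0.673 = 2.050295; cosh(ωT) = 3.949443, sinh(ωT) = 3.820746
x(T) = p + (x₀−p)·cosh(ωT) + (ẋ₀/ω)·sinh(ωT) ⇒ p·(1 − cosh) = x(T) − x₀·cosh − (ẋ₀/ω)·sinh
numerator   = 1.2830 − (0.3240)·3.949443 − (0.8349/3.0465)·3.820746 = -1.043703
denominator = 1 − 3.949443 = -2.949443
p = -1.043703 / -2.949443 = 0.3539

p = 0.3539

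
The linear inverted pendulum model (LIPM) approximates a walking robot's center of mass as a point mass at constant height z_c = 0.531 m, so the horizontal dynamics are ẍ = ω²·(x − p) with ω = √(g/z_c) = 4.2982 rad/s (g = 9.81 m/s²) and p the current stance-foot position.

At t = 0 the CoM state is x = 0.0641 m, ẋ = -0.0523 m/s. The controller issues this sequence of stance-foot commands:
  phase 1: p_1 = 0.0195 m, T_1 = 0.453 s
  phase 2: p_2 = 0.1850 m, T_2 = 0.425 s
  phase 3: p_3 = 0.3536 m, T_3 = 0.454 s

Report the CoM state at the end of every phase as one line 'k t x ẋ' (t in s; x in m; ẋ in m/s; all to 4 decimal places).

1 0.4530 0.1372 0.4711
2 0.8780 0.3643 0.8796
3 1.3320 1.0977 3.3166

phase 1: p=0.0195, T=0.453, ωT=1.947085, cosh=3.575458, sinh=3.432768; start (x,ẋ)=(0.064100, -0.052300) → end (x,ẋ)=(0.137196, 0.471064)
phase 2: p=0.1850, T=0.425, ωT=1.826735, cosh=3.187252, sinh=3.026314; start (x,ẋ)=(0.137196, 0.471064) → end (x,ẋ)=(0.364307, 0.879579)
phase 3: p=0.3536, T=0.454, ωT=1.951383, cosh=3.590246, sinh=3.448168; start (x,ẋ)=(0.364307, 0.879579) → end (x,ẋ)=(1.097671, 3.316596)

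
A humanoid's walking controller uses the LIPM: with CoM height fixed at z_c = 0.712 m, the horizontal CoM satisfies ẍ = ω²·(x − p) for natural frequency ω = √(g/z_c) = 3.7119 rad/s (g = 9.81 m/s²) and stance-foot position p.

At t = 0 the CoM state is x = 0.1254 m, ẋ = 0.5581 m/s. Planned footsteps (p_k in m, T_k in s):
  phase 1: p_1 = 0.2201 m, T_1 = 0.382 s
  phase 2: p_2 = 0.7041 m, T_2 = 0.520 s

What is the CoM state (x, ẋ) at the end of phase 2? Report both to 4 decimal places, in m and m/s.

x = -0.2112, ẋ = -3.1049

phase 1: p=0.2201, T=0.382, ωT=1.417946, cosh=2.185421, sinh=1.943210; start (x,ẋ)=(0.125400, 0.558100) → end (x,ẋ)=(0.305311, 0.536612)
phase 2: p=0.7041, T=0.520, ωT=1.930188, cosh=3.517963, sinh=3.372842; start (x,ẋ)=(0.305311, 0.536612) → end (x,ẋ)=(-0.211230, -3.104924)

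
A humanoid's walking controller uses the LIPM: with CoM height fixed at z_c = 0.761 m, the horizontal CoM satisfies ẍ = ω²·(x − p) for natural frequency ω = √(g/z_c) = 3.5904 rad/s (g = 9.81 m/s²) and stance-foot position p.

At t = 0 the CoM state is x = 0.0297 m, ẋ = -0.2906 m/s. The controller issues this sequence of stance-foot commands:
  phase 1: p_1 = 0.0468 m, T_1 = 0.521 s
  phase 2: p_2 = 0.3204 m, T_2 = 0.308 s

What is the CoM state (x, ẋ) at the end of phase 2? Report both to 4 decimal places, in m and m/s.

x = -1.0983, ẋ = -4.7802

phase 1: p=0.0468, T=0.521, ωT=1.870598, cosh=3.323106, sinh=3.169074; start (x,ẋ)=(0.029700, -0.290600) → end (x,ẋ)=(-0.266524, -1.160263)
phase 2: p=0.3204, T=0.308, ωT=1.105843, cosh=1.676352, sinh=1.345420; start (x,ẋ)=(-0.266524, -1.160263) → end (x,ẋ)=(-1.098272, -4.780199)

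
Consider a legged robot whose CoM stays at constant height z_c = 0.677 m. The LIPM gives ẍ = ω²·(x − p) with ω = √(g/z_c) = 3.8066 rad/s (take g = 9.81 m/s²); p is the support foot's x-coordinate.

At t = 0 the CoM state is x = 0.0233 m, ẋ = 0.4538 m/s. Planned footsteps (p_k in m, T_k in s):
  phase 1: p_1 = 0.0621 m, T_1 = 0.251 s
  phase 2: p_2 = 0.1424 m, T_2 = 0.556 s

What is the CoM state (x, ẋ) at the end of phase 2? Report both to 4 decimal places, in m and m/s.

phase 1: p=0.0621, T=0.251, ωT=0.955457, cosh=1.492247, sinh=1.107610; start (x,ẋ)=(0.023300, 0.453800) → end (x,ẋ)=(0.136243, 0.513592)
phase 2: p=0.1424, T=0.556, ωT=2.116470, cosh=4.211117, sinh=4.090660; start (x,ẋ)=(0.136243, 0.513592) → end (x,ẋ)=(0.668392, 2.066929)

x = 0.6684, ẋ = 2.0669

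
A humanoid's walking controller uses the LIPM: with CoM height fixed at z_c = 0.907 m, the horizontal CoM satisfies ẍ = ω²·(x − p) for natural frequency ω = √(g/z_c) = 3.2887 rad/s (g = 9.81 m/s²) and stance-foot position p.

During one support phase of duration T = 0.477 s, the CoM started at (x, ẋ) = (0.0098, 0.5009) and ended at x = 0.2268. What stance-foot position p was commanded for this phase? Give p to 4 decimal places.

ωT = 3.2887·0.477 = 1.568710; cosh(ωT) = 2.504382, sinh(ωT) = 2.296069
x(T) = p + (x₀−p)·cosh(ωT) + (ẋ₀/ω)·sinh(ωT) ⇒ p·(1 − cosh) = x(T) − x₀·cosh − (ẋ₀/ω)·sinh
numerator   = 0.2268 − (0.0098)·2.504382 − (0.5009/3.2887)·2.296069 = -0.147456
denominator = 1 − 2.504382 = -1.504382
p = -0.147456 / -1.504382 = 0.0980

p = 0.0980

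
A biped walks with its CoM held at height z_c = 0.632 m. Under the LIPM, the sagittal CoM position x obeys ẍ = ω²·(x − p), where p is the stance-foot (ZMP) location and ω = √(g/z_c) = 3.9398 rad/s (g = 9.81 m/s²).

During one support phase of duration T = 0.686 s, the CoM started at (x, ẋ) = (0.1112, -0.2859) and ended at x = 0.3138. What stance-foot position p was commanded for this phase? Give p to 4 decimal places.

p = -0.0030

ωT = 3.9398·0.686 = 2.702703; cosh(ωT) = 7.493514, sinh(ωT) = 7.426489
x(T) = p + (x₀−p)·cosh(ωT) + (ẋ₀/ω)·sinh(ωT) ⇒ p·(1 − cosh) = x(T) − x₀·cosh − (ẋ₀/ω)·sinh
numerator   = 0.3138 − (0.1112)·7.493514 − (-0.2859/3.9398)·7.426489 = 0.019440
denominator = 1 − 7.493514 = -6.493514
p = 0.019440 / -6.493514 = -0.0030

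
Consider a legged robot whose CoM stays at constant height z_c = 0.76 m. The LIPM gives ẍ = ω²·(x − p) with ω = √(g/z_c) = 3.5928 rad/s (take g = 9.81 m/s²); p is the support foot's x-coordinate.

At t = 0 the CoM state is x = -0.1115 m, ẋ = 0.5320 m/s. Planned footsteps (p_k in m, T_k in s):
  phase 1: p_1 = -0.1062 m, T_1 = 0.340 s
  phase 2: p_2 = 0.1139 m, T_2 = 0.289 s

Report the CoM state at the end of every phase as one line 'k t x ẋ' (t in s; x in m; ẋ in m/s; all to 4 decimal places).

1 0.3400 0.1134 0.9513
2 0.6290 0.4401 1.5095

phase 1: p=-0.1062, T=0.340, ωT=1.221552, cosh=1.843611, sinh=1.548838; start (x,ẋ)=(-0.111500, 0.532000) → end (x,ẋ)=(0.113371, 0.951308)
phase 2: p=0.1139, T=0.289, ωT=1.038319, cosh=1.589257, sinh=1.235208; start (x,ẋ)=(0.113371, 0.951308) → end (x,ẋ)=(0.440121, 1.509528)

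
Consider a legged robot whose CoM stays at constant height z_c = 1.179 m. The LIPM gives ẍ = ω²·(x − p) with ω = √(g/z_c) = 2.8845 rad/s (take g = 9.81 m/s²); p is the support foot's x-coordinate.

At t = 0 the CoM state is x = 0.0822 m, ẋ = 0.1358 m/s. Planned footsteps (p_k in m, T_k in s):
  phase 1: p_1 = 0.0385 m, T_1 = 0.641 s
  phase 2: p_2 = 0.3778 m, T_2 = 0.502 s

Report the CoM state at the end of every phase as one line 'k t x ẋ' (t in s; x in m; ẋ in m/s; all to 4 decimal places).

phase 1: p=0.0385, T=0.641, ωT=1.848965, cosh=3.255319, sinh=3.097919; start (x,ẋ)=(0.082200, 0.135800) → end (x,ẋ)=(0.326605, 0.832573)
phase 2: p=0.3778, T=0.502, ωT=1.448019, cosh=2.244857, sinh=2.009821; start (x,ẋ)=(0.326605, 0.832573) → end (x,ẋ)=(0.842983, 1.572213)

1 0.6410 0.3266 0.8326
2 1.1430 0.8430 1.5722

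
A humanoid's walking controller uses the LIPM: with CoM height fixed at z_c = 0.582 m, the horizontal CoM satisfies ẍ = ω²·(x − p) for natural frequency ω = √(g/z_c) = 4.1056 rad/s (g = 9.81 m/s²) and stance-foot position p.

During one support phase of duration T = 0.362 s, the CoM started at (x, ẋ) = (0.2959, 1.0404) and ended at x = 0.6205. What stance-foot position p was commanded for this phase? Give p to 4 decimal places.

p = 0.4522

ωT = 4.1056·0.362 = 1.486227; cosh(ωT) = 2.323306, sinh(ωT) = 2.097081
x(T) = p + (x₀−p)·cosh(ωT) + (ẋ₀/ω)·sinh(ωT) ⇒ p·(1 − cosh) = x(T) − x₀·cosh − (ẋ₀/ω)·sinh
numerator   = 0.6205 − (0.2959)·2.323306 − (1.0404/4.1056)·2.097081 = -0.598387
denominator = 1 − 2.323306 = -1.323306
p = -0.598387 / -1.323306 = 0.4522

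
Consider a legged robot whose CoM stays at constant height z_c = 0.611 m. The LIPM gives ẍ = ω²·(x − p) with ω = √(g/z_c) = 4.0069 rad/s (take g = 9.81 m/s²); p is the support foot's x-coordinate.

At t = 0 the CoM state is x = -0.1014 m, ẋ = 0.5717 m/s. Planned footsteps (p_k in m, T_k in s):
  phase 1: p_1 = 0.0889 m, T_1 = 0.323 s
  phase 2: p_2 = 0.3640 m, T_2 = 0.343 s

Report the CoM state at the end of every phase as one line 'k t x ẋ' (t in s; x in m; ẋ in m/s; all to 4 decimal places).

phase 1: p=0.0889, T=0.323, ωT=1.294229, cosh=1.961145, sinh=1.687036; start (x,ẋ)=(-0.101400, 0.571700) → end (x,ẋ)=(-0.043602, -0.165200)
phase 2: p=0.3640, T=0.343, ωT=1.374367, cosh=2.102786, sinh=1.849786; start (x,ẋ)=(-0.043602, -0.165200) → end (x,ẋ)=(-0.569364, -3.368486)

1 0.3230 -0.0436 -0.1652
2 0.6660 -0.5694 -3.3685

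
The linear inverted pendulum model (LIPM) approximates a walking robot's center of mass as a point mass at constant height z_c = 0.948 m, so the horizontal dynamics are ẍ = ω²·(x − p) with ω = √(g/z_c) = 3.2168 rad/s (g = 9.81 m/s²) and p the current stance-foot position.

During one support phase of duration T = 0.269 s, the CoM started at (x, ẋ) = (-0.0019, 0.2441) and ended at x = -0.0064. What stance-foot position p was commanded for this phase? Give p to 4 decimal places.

p = 0.1956

ωT = 3.2168·0.269 = 0.865319; cosh(ωT) = 1.398341, sinh(ωT) = 0.977424
x(T) = p + (x₀−p)·cosh(ωT) + (ẋ₀/ω)·sinh(ωT) ⇒ p·(1 − cosh) = x(T) − x₀·cosh − (ẋ₀/ω)·sinh
numerator   = -0.0064 − (-0.0019)·1.398341 − (0.2441/3.2168)·0.977424 = -0.077913
denominator = 1 − 1.398341 = -0.398341
p = -0.077913 / -0.398341 = 0.1956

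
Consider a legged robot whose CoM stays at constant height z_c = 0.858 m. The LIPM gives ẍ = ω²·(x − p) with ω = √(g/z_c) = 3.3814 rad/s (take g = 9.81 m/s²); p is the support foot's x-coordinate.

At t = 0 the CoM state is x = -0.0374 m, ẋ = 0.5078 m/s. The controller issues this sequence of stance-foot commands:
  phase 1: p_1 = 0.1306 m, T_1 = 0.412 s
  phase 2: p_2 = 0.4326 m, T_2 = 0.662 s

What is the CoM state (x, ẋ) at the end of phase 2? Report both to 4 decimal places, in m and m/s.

x = -1.3406, ẋ = -5.8586

phase 1: p=0.1306, T=0.412, ωT=1.393137, cosh=2.137879, sinh=1.889584; start (x,ẋ)=(-0.037400, 0.507800) → end (x,ẋ)=(0.055204, 0.012189)
phase 2: p=0.4326, T=0.662, ωT=2.238487, cosh=4.742874, sinh=4.636254; start (x,ẋ)=(0.055204, 0.012189) → end (x,ẋ)=(-1.340631, -5.858643)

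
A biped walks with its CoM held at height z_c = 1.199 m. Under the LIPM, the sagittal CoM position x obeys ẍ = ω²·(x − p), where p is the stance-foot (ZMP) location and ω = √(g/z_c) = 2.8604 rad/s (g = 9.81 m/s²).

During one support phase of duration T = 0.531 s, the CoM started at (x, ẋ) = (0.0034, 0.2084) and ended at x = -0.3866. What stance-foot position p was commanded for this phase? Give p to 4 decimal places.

p = 0.3971

ωT = 2.8604·0.531 = 1.518872; cosh(ωT) = 2.393016, sinh(ωT) = 2.174057
x(T) = p + (x₀−p)·cosh(ωT) + (ẋ₀/ω)·sinh(ωT) ⇒ p·(1 − cosh) = x(T) − x₀·cosh − (ẋ₀/ω)·sinh
numerator   = -0.3866 − (0.0034)·2.393016 − (0.2084/2.8604)·2.174057 = -0.553131
denominator = 1 − 2.393016 = -1.393016
p = -0.553131 / -1.393016 = 0.3971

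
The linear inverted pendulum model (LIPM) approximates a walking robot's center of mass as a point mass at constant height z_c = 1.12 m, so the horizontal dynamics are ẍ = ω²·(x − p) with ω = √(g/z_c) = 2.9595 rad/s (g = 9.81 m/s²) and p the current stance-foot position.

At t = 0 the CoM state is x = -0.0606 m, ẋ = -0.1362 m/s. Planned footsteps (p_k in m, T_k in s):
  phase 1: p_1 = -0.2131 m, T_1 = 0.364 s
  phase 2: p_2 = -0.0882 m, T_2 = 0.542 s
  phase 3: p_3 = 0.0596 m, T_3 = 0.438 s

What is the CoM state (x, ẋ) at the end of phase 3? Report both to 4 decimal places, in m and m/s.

phase 1: p=-0.2131, T=0.364, ωT=1.077258, cosh=1.638572, sinh=1.298044; start (x,ẋ)=(-0.060600, -0.136200) → end (x,ẋ)=(-0.022955, 0.362665)
phase 2: p=-0.0882, T=0.542, ωT=1.604049, cosh=2.587104, sinh=2.386024; start (x,ẋ)=(-0.022955, 0.362665) → end (x,ẋ)=(0.372984, 1.398972)
phase 3: p=0.0596, T=0.438, ωT=1.296261, cosh=1.964578, sinh=1.691025; start (x,ẋ)=(0.372984, 1.398972) → end (x,ẋ)=(1.474624, 4.316746)

x = 1.4746, ẋ = 4.3167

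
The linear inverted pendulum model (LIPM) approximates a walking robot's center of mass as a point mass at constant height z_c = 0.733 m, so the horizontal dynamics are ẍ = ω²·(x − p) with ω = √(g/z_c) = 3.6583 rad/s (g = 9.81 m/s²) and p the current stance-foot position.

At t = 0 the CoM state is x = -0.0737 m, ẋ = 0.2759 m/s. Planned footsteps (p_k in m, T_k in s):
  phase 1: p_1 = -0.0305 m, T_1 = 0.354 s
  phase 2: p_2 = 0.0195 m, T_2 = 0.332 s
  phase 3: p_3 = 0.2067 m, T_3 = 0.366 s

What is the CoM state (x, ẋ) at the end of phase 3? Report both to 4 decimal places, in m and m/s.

phase 1: p=-0.0305, T=0.354, ωT=1.295038, cosh=1.962511, sinh=1.688624; start (x,ẋ)=(-0.073700, 0.275900) → end (x,ẋ)=(0.012071, 0.274589)
phase 2: p=0.0195, T=0.332, ωT=1.214556, cosh=1.832819, sinh=1.535977; start (x,ẋ)=(0.012071, 0.274589) → end (x,ẋ)=(0.121174, 0.461530)
phase 3: p=0.2067, T=0.366, ωT=1.338938, cosh=2.038557, sinh=1.776433; start (x,ẋ)=(0.121174, 0.461530) → end (x,ẋ)=(0.256465, 0.385046)

x = 0.2565, ẋ = 0.3850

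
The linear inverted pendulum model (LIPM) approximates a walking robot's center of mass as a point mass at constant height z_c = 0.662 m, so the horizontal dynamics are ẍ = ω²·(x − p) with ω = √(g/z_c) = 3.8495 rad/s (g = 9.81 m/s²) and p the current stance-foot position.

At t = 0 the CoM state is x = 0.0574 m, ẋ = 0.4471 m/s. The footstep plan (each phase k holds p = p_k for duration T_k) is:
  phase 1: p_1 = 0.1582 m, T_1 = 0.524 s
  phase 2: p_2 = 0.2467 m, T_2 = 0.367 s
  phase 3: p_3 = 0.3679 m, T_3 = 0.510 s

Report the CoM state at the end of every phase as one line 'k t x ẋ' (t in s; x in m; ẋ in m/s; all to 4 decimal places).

phase 1: p=0.1582, T=0.524, ωT=2.017138, cosh=3.824908, sinh=3.691873; start (x,ẋ)=(0.057400, 0.447100) → end (x,ẋ)=(0.201442, 0.277561)
phase 2: p=0.2467, T=0.367, ωT=1.412767, cosh=2.175386, sinh=1.931917; start (x,ẋ)=(0.201442, 0.277561) → end (x,ẋ)=(0.287543, 0.267219)
phase 3: p=0.3679, T=0.510, ωT=1.963245, cosh=3.631402, sinh=3.491000; start (x,ẋ)=(0.287543, 0.267219) → end (x,ẋ)=(0.318423, -0.109512)

1 0.5240 0.2014 0.2776
2 0.8910 0.2875 0.2672
3 1.4010 0.3184 -0.1095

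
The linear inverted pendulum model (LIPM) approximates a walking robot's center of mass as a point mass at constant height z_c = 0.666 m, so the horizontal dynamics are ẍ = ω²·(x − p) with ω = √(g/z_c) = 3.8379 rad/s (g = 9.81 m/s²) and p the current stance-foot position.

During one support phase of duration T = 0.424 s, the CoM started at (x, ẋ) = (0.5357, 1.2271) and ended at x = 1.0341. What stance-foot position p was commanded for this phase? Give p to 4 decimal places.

ωT = 3.8379·0.424 = 1.627270; cosh(ωT) = 2.643212, sinh(ωT) = 2.446746
x(T) = p + (x₀−p)·cosh(ωT) + (ẋ₀/ω)·sinh(ωT) ⇒ p·(1 − cosh) = x(T) − x₀·cosh − (ẋ₀/ω)·sinh
numerator   = 1.0341 − (0.5357)·2.643212 − (1.2271/3.8379)·2.446746 = -1.164172
denominator = 1 − 2.643212 = -1.643212
p = -1.164172 / -1.643212 = 0.7085

p = 0.7085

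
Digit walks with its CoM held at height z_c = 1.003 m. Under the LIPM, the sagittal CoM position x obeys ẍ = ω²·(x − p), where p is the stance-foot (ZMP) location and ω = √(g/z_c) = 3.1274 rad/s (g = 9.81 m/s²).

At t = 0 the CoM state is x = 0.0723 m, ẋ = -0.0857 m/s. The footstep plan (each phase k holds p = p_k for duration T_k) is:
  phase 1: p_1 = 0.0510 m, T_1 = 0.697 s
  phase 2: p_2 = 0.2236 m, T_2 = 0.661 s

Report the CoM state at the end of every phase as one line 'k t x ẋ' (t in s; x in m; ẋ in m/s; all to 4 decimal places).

1 0.6970 0.0268 -0.0930
2 1.3580 -0.6823 -2.7669

phase 1: p=0.0510, T=0.697, ωT=2.179798, cosh=4.478791, sinh=4.365727; start (x,ẋ)=(0.072300, -0.085700) → end (x,ẋ)=(0.026764, -0.093016)
phase 2: p=0.2236, T=0.661, ωT=2.067211, cosh=4.014646, sinh=3.888108; start (x,ẋ)=(0.026764, -0.093016) → end (x,ẋ)=(-0.682266, -2.766880)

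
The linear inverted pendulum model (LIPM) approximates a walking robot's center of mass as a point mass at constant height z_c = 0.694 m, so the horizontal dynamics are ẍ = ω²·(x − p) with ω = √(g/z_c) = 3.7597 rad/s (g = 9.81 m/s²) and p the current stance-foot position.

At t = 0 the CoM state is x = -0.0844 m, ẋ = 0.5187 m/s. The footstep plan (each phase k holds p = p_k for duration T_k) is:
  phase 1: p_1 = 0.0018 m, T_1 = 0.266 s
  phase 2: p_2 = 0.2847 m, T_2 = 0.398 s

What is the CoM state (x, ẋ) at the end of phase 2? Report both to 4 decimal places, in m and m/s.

phase 1: p=0.0018, T=0.266, ωT=1.000080, cosh=1.543175, sinh=1.175325; start (x,ẋ)=(-0.084400, 0.518700) → end (x,ẋ)=(0.030930, 0.419538)
phase 2: p=0.2847, T=0.398, ωT=1.496361, cosh=2.344676, sinh=2.120732; start (x,ẋ)=(0.030930, 0.419538) → end (x,ẋ)=(-0.073660, -1.039709)

x = -0.0737, ẋ = -1.0397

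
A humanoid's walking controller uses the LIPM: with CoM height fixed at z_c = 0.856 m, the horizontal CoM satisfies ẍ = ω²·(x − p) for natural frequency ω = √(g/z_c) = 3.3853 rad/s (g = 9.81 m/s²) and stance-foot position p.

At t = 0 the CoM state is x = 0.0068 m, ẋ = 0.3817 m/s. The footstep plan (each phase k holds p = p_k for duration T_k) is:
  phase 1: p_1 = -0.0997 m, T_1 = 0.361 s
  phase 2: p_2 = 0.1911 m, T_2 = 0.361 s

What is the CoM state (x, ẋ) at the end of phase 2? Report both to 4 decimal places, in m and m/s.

x = 0.9175, ẋ = 2.7509

phase 1: p=-0.0997, T=0.361, ωT=1.222093, cosh=1.844449, sinh=1.549836; start (x,ẋ)=(0.006800, 0.381700) → end (x,ẋ)=(0.271481, 1.262796)
phase 2: p=0.1911, T=0.361, ωT=1.222093, cosh=1.844449, sinh=1.549836; start (x,ẋ)=(0.271481, 1.262796) → end (x,ẋ)=(0.917484, 2.750896)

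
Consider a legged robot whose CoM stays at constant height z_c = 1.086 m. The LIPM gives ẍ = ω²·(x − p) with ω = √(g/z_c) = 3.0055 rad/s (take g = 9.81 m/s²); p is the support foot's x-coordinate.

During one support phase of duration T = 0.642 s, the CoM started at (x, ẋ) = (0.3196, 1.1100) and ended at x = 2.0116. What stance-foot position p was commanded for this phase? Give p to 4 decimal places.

ωT = 3.0055·0.642 = 1.929531; cosh(ωT) = 3.515748, sinh(ωT) = 3.370532
x(T) = p + (x₀−p)·cosh(ωT) + (ẋ₀/ω)·sinh(ωT) ⇒ p·(1 − cosh) = x(T) − x₀·cosh − (ẋ₀/ω)·sinh
numerator   = 2.0116 − (0.3196)·3.515748 − (1.1100/3.0055)·3.370532 = -0.356848
denominator = 1 − 3.515748 = -2.515748
p = -0.356848 / -2.515748 = 0.1418

p = 0.1418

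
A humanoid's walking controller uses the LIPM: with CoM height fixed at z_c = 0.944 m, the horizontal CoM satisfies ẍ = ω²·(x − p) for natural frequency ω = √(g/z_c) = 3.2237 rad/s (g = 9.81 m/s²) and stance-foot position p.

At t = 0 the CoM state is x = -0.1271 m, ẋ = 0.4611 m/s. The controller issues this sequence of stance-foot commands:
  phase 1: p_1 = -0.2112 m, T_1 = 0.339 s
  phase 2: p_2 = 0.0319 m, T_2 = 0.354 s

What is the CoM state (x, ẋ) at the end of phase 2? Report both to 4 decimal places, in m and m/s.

phase 1: p=-0.2112, T=0.339, ωT=1.092834, cosh=1.658990, sinh=1.323726; start (x,ẋ)=(-0.127100, 0.461100) → end (x,ẋ)=(0.117659, 1.123840)
phase 2: p=0.0319, T=0.354, ωT=1.141190, cosh=1.724965, sinh=1.405526; start (x,ẋ)=(0.117659, 1.123840) → end (x,ẋ)=(0.669824, 2.327160)

x = 0.6698, ẋ = 2.3272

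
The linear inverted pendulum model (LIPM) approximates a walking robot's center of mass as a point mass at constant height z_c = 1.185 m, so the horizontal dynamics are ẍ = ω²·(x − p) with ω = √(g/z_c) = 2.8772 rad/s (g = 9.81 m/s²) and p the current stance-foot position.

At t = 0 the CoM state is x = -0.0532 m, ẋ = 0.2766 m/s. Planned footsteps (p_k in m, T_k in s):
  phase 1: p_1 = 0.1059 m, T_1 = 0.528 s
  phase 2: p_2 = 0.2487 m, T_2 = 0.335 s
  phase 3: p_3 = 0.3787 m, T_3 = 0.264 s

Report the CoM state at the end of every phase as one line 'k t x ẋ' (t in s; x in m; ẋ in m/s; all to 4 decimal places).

1 0.5280 -0.0659 -0.3334
2 0.8630 -0.3535 -1.5145
3 1.1270 -1.0144 -3.7313

phase 1: p=0.1059, T=0.528, ωT=1.519162, cosh=2.393644, sinh=2.174749; start (x,ẋ)=(-0.053200, 0.276600) → end (x,ẋ)=(-0.065859, -0.333437)
phase 2: p=0.2487, T=0.335, ωT=0.963862, cosh=1.501610, sinh=1.120193; start (x,ẋ)=(-0.065859, -0.333437) → end (x,ẋ)=(-0.353463, -1.514521)
phase 3: p=0.3787, T=0.264, ωT=0.759581, cosh=1.302621, sinh=0.834759; start (x,ẋ)=(-0.353463, -1.514521) → end (x,ẋ)=(-1.014438, -3.731334)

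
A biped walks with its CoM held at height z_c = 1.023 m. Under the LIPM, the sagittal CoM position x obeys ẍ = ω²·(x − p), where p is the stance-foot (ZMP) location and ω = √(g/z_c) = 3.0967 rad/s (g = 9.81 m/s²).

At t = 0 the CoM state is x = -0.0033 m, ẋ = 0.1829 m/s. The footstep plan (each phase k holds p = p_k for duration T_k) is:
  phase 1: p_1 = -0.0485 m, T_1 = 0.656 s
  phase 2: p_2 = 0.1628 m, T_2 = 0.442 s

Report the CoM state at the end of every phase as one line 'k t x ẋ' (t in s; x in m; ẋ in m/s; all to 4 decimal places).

1 0.6560 0.3481 1.2338
2 1.0980 1.2828 3.6362

phase 1: p=-0.0485, T=0.656, ωT=2.031435, cosh=3.878085, sinh=3.746937; start (x,ẋ)=(-0.003300, 0.182900) → end (x,ẋ)=(0.348094, 1.233764)
phase 2: p=0.1628, T=0.442, ωT=1.368741, cosh=2.092414, sinh=1.837987; start (x,ẋ)=(0.348094, 1.233764) → end (x,ẋ)=(1.282789, 3.636183)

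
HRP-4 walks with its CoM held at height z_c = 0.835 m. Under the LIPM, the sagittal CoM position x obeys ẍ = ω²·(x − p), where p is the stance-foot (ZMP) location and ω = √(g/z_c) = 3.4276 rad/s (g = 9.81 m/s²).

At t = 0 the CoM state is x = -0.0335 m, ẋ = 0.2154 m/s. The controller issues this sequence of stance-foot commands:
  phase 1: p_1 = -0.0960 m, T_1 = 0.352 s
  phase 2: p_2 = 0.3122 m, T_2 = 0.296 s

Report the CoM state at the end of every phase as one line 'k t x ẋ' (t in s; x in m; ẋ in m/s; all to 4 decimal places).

1 0.3520 0.1134 0.7180
2 0.6480 0.2529 0.3042

phase 1: p=-0.0960, T=0.352, ωT=1.206515, cosh=1.820529, sinh=1.521290; start (x,ẋ)=(-0.033500, 0.215400) → end (x,ẋ)=(0.113385, 0.718040)
phase 2: p=0.3122, T=0.296, ωT=1.014570, cosh=1.560367, sinh=1.197809; start (x,ẋ)=(0.113385, 0.718040) → end (x,ẋ)=(0.252902, 0.304150)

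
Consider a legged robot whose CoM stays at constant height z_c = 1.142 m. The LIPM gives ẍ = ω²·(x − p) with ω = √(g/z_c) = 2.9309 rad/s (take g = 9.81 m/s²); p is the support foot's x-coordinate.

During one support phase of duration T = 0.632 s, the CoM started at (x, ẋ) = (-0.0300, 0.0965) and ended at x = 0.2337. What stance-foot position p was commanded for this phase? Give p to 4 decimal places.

p = -0.1012

ωT = 2.9309·0.632 = 1.852329; cosh(ωT) = 3.265759, sinh(ωT) = 3.108888
x(T) = p + (x₀−p)·cosh(ωT) + (ẋ₀/ω)·sinh(ωT) ⇒ p·(1 − cosh) = x(T) − x₀·cosh − (ẋ₀/ω)·sinh
numerator   = 0.2337 − (-0.0300)·3.265759 − (0.0965/2.9309)·3.108888 = 0.229313
denominator = 1 − 3.265759 = -2.265759
p = 0.229313 / -2.265759 = -0.1012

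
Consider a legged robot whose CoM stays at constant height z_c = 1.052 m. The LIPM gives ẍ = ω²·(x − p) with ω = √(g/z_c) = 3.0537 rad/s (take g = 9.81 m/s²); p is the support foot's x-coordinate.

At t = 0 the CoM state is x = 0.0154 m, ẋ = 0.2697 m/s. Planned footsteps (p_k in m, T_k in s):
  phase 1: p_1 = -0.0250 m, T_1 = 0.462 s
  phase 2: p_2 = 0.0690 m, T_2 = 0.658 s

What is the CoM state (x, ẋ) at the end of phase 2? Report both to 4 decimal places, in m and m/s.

x = 1.6791, ẋ = 4.9600

phase 1: p=-0.0250, T=0.462, ωT=1.410809, cosh=2.171609, sinh=1.927663; start (x,ẋ)=(0.015400, 0.269700) → end (x,ẋ)=(0.232982, 0.823498)
phase 2: p=0.0690, T=0.658, ωT=2.009335, cosh=3.796215, sinh=3.662138; start (x,ẋ)=(0.232982, 0.823498) → end (x,ẋ)=(1.679089, 4.960002)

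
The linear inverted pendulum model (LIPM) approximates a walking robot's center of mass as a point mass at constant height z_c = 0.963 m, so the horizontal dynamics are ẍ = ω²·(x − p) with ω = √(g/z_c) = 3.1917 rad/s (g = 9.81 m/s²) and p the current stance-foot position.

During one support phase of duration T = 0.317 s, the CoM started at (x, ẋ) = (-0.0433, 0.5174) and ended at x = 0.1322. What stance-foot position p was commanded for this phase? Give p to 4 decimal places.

ωT = 3.1917·0.317 = 1.011769; cosh(ωT) = 1.557019, sinh(ωT) = 1.193443
x(T) = p + (x₀−p)·cosh(ωT) + (ẋ₀/ω)·sinh(ωT) ⇒ p·(1 − cosh) = x(T) − x₀·cosh − (ẋ₀/ω)·sinh
numerator   = 0.1322 − (-0.0433)·1.557019 − (0.5174/3.1917)·1.193443 = 0.006152
denominator = 1 − 1.557019 = -0.557019
p = 0.006152 / -0.557019 = -0.0110

p = -0.0110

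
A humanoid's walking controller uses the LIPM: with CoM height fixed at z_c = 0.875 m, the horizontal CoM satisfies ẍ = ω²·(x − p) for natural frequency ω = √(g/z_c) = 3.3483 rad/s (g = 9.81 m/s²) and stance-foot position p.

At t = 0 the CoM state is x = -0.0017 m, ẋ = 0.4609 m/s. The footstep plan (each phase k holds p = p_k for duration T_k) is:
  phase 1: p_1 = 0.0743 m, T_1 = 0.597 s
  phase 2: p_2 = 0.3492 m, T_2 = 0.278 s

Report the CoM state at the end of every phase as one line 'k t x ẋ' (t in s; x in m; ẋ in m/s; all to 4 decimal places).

phase 1: p=0.0743, T=0.597, ωT=1.998935, cosh=3.758336, sinh=3.622856; start (x,ẋ)=(-0.001700, 0.460900) → end (x,ẋ)=(0.287360, 0.810306)
phase 2: p=0.3492, T=0.278, ωT=0.930827, cosh=1.465417, sinh=1.071190; start (x,ẋ)=(0.287360, 0.810306) → end (x,ẋ)=(0.517812, 0.965636)

1 0.5970 0.2874 0.8103
2 0.8750 0.5178 0.9656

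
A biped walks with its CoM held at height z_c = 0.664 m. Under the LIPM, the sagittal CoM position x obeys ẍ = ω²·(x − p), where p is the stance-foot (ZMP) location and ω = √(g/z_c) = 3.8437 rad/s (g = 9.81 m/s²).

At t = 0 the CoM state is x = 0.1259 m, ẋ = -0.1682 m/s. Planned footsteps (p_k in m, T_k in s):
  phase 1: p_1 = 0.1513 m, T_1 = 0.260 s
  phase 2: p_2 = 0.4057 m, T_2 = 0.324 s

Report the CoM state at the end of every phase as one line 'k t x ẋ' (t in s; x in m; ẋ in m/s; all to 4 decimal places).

phase 1: p=0.1513, T=0.260, ωT=0.999362, cosh=1.542331, sinh=1.174217; start (x,ẋ)=(0.125900, -0.168200) → end (x,ẋ)=(0.060741, -0.374059)
phase 2: p=0.4057, T=0.324, ωT=1.245359, cosh=1.881009, sinh=1.593172; start (x,ẋ)=(0.060741, -0.374059) → end (x,ẋ)=(-0.398214, -2.816024)

1 0.2600 0.0607 -0.3741
2 0.5840 -0.3982 -2.8160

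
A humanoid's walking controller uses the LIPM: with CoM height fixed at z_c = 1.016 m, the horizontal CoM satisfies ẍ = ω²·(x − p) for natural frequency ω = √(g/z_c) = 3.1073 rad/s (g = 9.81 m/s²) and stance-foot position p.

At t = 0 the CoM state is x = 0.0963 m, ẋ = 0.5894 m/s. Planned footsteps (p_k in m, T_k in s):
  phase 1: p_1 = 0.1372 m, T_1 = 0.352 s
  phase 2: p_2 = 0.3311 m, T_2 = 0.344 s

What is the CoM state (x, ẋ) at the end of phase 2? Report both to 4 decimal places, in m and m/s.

x = 0.6490, ẋ = 1.2771

phase 1: p=0.1372, T=0.352, ωT=1.093770, cosh=1.660229, sinh=1.325278; start (x,ẋ)=(0.096300, 0.589400) → end (x,ẋ)=(0.320678, 0.810111)
phase 2: p=0.3311, T=0.344, ωT=1.068911, cosh=1.627795, sinh=1.284412; start (x,ẋ)=(0.320678, 0.810111) → end (x,ẋ)=(0.648998, 1.277102)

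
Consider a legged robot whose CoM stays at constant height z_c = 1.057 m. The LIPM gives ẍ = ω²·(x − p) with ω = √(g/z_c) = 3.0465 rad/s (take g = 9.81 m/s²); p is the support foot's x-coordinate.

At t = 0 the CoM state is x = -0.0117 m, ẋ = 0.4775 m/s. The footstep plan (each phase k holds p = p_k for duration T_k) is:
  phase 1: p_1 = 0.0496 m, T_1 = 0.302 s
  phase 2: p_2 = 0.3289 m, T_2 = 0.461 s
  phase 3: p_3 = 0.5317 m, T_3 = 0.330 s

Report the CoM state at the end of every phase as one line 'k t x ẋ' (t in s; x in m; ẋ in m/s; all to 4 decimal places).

1 0.3020 0.1259 0.4972
2 0.7630 0.2029 -0.1101
3 1.0930 -0.0205 -1.3561

phase 1: p=0.0496, T=0.302, ωT=0.920043, cosh=1.453950, sinh=1.055448; start (x,ẋ)=(-0.011700, 0.477500) → end (x,ẋ)=(0.125901, 0.497156)
phase 2: p=0.3289, T=0.461, ωT=1.404437, cosh=2.159368, sinh=1.913863; start (x,ẋ)=(0.125901, 0.497156) → end (x,ẋ)=(0.202872, -0.110061)
phase 3: p=0.5317, T=0.330, ωT=1.005345, cosh=1.549384, sinh=1.183466; start (x,ẋ)=(0.202872, -0.110061) → end (x,ẋ)=(-0.020536, -1.356093)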